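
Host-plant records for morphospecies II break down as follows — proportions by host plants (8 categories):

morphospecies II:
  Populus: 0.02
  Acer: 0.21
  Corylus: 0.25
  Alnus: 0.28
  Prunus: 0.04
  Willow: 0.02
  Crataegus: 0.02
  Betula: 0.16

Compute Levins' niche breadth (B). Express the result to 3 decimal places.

Σpᵢ² = 0.02² + 0.21² + 0.25² + 0.28² + 0.04² + 0.02² + 0.02² + 0.16² = 0.0004 + 0.0441 + 0.0625 + 0.0784 + 0.0016 + 0.0004 + 0.0004 + 0.0256 = 0.2134
B = 1 / 0.2134 = 4.68604

4.686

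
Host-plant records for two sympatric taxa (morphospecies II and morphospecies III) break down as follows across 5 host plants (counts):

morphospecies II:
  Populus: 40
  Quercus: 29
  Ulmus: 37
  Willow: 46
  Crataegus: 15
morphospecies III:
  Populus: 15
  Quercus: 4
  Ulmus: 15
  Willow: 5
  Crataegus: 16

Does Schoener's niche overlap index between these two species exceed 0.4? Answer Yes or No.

Yes

Proportions for morphospecies II (n=167): 40/167=0.2395, 29/167=0.1737, 37/167=0.2216, 46/167=0.2754, 15/167=0.0898
Proportions for morphospecies III (n=55): 15/55=0.2727, 4/55=0.0727, 15/55=0.2727, 5/55=0.0909, 16/55=0.2909
Σ|p₁ᵢ − p₂ᵢ| = 0.0332 + 0.1010 + 0.0511 + 0.1845 + 0.2011 = 0.5709
D = 1 − ½ × 0.5709 = 1 − 0.28545 = 0.71455
D = 0.71455 > 0.4 → Yes.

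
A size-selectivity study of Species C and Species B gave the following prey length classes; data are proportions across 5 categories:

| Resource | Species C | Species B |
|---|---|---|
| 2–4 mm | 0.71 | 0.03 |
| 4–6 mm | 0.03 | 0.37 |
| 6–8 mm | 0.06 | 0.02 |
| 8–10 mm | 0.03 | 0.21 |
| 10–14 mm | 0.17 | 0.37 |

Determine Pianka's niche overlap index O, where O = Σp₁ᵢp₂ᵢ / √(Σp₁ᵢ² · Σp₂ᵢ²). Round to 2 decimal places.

0.25

Σ p₁ᵢp₂ᵢ = 0.0213 + 0.0111 + 0.0012 + 0.0063 + 0.0629 = 0.1028
Σp_1ᵢ² = 0.71² + 0.03² + 0.06² + 0.03² + 0.17² = 0.5041 + 0.0009 + 0.0036 + 0.0009 + 0.0289 = 0.5384
Σp_2ᵢ² = 0.03² + 0.37² + 0.02² + 0.21² + 0.37² = 0.0009 + 0.1369 + 0.0004 + 0.0441 + 0.1369 = 0.3192
O = 0.1028 / √(0.5384 × 0.3192) = 0.1028 / 0.41456 = 0.2480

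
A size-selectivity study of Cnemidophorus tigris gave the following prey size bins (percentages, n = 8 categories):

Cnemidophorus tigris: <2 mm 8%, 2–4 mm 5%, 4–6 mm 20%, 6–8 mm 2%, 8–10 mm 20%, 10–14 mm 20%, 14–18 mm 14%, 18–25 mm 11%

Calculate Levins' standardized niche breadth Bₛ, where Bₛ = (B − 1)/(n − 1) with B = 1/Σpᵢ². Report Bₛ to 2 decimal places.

Convert percentages to proportions (divide by 100).
Σpᵢ² = 0.08² + 0.05² + 0.20² + 0.02² + 0.20² + 0.20² + 0.14² + 0.11² = 0.0064 + 0.0025 + 0.0400 + 0.0004 + 0.0400 + 0.0400 + 0.0196 + 0.0121 = 0.1610
B = 1 / 0.1610 = 6.2112
Bₛ = (B − 1)/(n − 1) = (6.2112 − 1)/(8 − 1) = 5.2112/7 = 0.7445

0.74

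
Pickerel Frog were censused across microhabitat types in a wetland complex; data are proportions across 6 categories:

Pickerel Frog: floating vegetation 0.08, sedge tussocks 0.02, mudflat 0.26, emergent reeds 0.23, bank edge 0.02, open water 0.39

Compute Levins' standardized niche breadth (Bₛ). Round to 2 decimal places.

Σpᵢ² = 0.08² + 0.02² + 0.26² + 0.23² + 0.02² + 0.39² = 0.0064 + 0.0004 + 0.0676 + 0.0529 + 0.0004 + 0.1521 = 0.2798
B = 1 / 0.2798 = 3.5740
Bₛ = (B − 1)/(n − 1) = (3.5740 − 1)/(6 − 1) = 2.5740/5 = 0.5148

0.51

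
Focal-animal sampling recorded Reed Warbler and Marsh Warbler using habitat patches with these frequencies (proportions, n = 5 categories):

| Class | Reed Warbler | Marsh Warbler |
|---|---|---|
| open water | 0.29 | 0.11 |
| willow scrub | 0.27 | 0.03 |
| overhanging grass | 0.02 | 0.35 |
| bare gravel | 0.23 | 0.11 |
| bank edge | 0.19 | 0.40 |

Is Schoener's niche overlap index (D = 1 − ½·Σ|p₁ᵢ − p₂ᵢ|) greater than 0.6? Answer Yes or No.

No

Σ|p₁ᵢ − p₂ᵢ| = 0.18 + 0.24 + 0.33 + 0.12 + 0.21 = 1.08
D = 1 − ½ × 1.08 = 1 − 0.540 = 0.4600
D = 0.4600 < 0.6 → No.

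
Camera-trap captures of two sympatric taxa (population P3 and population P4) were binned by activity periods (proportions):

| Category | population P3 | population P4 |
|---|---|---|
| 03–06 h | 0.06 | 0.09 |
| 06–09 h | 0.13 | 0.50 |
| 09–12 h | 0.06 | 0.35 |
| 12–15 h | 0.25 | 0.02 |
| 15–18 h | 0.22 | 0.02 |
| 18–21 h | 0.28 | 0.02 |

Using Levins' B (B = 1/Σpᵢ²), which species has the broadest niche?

Σp_P3ᵢ² = 0.06² + 0.13² + 0.06² + 0.25² + 0.22² + 0.28² = 0.0036 + 0.0169 + 0.0036 + 0.0625 + 0.0484 + 0.0784 = 0.2134
B_P3 = 1 / 0.2134 = 4.6860
Σp_P4ᵢ² = 0.09² + 0.50² + 0.35² + 0.02² + 0.02² + 0.02² = 0.0081 + 0.2500 + 0.1225 + 0.0004 + 0.0004 + 0.0004 = 0.3818
B_P4 = 1 / 0.3818 = 2.6192
Highest B → broadest niche (most generalist): population P3 (B = 4.69).

population P3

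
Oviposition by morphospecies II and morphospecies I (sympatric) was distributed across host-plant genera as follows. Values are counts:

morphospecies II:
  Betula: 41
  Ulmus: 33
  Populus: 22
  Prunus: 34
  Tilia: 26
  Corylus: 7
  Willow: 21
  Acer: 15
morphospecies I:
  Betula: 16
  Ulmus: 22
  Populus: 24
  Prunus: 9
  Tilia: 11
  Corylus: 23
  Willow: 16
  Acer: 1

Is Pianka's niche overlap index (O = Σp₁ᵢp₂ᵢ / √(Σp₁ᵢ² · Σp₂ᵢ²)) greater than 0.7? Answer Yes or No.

Yes

Proportions for morphospecies II (n=199): 41/199=0.2060, 33/199=0.1658, 22/199=0.1106, 34/199=0.1709, 26/199=0.1307, 7/199=0.0352, 21/199=0.1055, 15/199=0.0754
Proportions for morphospecies I (n=122): 16/122=0.1311, 22/122=0.1803, 24/122=0.1967, 9/122=0.0738, 11/122=0.0902, 23/122=0.1885, 16/122=0.1311, 1/122=0.0082
Σ p₁ᵢp₂ᵢ = 0.027007 + 0.029894 + 0.021755 + 0.012612 + 0.011789 + 0.006635 + 0.013831 + 0.000618 = 0.124141
Σp_1ᵢ² = 0.2060² + 0.1658² + 0.1106² + 0.1709² + 0.1307² + 0.0352² + 0.1055² + 0.0754² = 0.042436 + 0.027490 + 0.012232 + 0.029207 + 0.017082 + 0.001239 + 0.011130 + 0.005685 = 0.146501
Σp_2ᵢ² = 0.1311² + 0.1803² + 0.1967² + 0.0738² + 0.0902² + 0.1885² + 0.1311² + 0.0082² = 0.017187 + 0.032508 + 0.038691 + 0.005446 + 0.008136 + 0.035532 + 0.017187 + 0.000067 = 0.154754
O = 0.124141 / √(0.146501 × 0.154754) = 0.124141 / 0.1505710 = 0.8245
O = 0.8245 > 0.7 → Yes.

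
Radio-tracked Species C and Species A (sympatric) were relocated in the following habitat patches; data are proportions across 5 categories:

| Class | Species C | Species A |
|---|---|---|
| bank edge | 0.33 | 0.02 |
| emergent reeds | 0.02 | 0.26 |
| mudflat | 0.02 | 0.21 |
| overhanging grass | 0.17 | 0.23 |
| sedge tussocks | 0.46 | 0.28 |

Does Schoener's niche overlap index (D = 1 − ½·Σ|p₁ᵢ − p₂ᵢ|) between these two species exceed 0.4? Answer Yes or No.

Yes

Σ|p₁ᵢ − p₂ᵢ| = 0.31 + 0.24 + 0.19 + 0.06 + 0.18 = 0.98
D = 1 − ½ × 0.98 = 1 − 0.490 = 0.5100
D = 0.5100 > 0.4 → Yes.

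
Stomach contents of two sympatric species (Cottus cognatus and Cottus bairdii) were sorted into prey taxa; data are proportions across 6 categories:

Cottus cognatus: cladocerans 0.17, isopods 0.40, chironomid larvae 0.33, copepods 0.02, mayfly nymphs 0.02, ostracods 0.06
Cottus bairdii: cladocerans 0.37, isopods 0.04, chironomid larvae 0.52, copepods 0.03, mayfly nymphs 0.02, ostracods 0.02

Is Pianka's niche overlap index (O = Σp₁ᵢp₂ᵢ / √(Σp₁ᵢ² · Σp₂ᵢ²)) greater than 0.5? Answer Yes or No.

Σ p₁ᵢp₂ᵢ = 0.0629 + 0.0160 + 0.1716 + 0.0006 + 0.0004 + 0.0012 = 0.2527
Σp_1ᵢ² = 0.17² + 0.40² + 0.33² + 0.02² + 0.02² + 0.06² = 0.0289 + 0.1600 + 0.1089 + 0.0004 + 0.0004 + 0.0036 = 0.3022
Σp_2ᵢ² = 0.37² + 0.04² + 0.52² + 0.03² + 0.02² + 0.02² = 0.1369 + 0.0016 + 0.2704 + 0.0009 + 0.0004 + 0.0004 = 0.4106
O = 0.2527 / √(0.3022 × 0.4106) = 0.2527 / 0.35225 = 0.7174
O = 0.7174 > 0.5 → Yes.

Yes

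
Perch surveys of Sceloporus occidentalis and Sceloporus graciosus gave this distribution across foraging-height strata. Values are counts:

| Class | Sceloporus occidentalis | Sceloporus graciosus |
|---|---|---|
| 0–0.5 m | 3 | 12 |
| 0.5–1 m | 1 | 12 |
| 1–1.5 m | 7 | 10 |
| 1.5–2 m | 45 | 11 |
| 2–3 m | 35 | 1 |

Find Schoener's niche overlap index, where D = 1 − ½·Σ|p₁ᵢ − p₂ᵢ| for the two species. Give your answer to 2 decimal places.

Proportions for Sceloporus occidentalis (n=91): 3/91=0.0330, 1/91=0.0110, 7/91=0.0769, 45/91=0.4945, 35/91=0.3846
Proportions for Sceloporus graciosus (n=46): 12/46=0.2609, 12/46=0.2609, 10/46=0.2174, 11/46=0.2391, 1/46=0.0217
Σ|p₁ᵢ − p₂ᵢ| = 0.2279 + 0.2499 + 0.1405 + 0.2554 + 0.3629 = 1.2366
D = 1 − ½ × 1.2366 = 1 − 0.61830 = 0.38170

0.38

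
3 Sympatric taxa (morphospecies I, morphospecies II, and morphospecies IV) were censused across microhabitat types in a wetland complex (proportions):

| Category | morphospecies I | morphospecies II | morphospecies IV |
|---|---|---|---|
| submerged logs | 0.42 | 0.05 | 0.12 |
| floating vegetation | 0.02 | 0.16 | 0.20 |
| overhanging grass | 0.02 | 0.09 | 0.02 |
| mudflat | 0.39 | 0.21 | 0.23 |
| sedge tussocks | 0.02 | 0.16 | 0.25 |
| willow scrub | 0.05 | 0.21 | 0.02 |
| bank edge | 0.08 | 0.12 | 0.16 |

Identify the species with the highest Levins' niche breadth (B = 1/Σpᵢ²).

Σp_Iᵢ² = 0.42² + 0.02² + 0.02² + 0.39² + 0.02² + 0.05² + 0.08² = 0.1764 + 0.0004 + 0.0004 + 0.1521 + 0.0004 + 0.0025 + 0.0064 = 0.3386
B_I = 1 / 0.3386 = 2.9533
Σp_IIᵢ² = 0.05² + 0.16² + 0.09² + 0.21² + 0.16² + 0.21² + 0.12² = 0.0025 + 0.0256 + 0.0081 + 0.0441 + 0.0256 + 0.0441 + 0.0144 = 0.1644
B_II = 1 / 0.1644 = 6.0827
Σp_IVᵢ² = 0.12² + 0.20² + 0.02² + 0.23² + 0.25² + 0.02² + 0.16² = 0.0144 + 0.0400 + 0.0004 + 0.0529 + 0.0625 + 0.0004 + 0.0256 = 0.1962
B_IV = 1 / 0.1962 = 5.0968
Highest B → broadest niche (most generalist): morphospecies II (B = 6.08).

morphospecies II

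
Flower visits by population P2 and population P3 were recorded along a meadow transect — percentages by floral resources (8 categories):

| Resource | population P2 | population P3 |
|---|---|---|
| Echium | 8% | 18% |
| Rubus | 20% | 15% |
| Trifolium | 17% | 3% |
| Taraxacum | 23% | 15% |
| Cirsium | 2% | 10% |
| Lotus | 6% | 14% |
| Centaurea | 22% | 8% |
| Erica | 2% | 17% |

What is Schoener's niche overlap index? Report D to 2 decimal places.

0.59

Convert percentages to proportions (divide by 100).
Σ|p₁ᵢ − p₂ᵢ| = 0.10 + 0.05 + 0.14 + 0.08 + 0.08 + 0.08 + 0.14 + 0.15 = 0.82
D = 1 − ½ × 0.82 = 1 − 0.410 = 0.5900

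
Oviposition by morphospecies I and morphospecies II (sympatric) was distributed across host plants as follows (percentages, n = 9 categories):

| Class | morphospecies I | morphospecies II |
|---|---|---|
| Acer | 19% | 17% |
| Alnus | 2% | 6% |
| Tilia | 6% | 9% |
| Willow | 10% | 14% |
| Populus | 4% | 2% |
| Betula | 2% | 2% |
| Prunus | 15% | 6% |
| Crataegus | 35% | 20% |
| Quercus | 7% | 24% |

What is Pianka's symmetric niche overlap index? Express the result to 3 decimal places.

0.828

Convert percentages to proportions (divide by 100).
Σ p₁ᵢp₂ᵢ = 0.0323 + 0.0012 + 0.0054 + 0.0140 + 0.0008 + 0.0004 + 0.0090 + 0.0700 + 0.0168 = 0.1499
Σp_1ᵢ² = 0.19² + 0.02² + 0.06² + 0.10² + 0.04² + 0.02² + 0.15² + 0.35² + 0.07² = 0.0361 + 0.0004 + 0.0036 + 0.0100 + 0.0016 + 0.0004 + 0.0225 + 0.1225 + 0.0049 = 0.2020
Σp_2ᵢ² = 0.17² + 0.06² + 0.09² + 0.14² + 0.02² + 0.02² + 0.06² + 0.20² + 0.24² = 0.0289 + 0.0036 + 0.0081 + 0.0196 + 0.0004 + 0.0004 + 0.0036 + 0.0400 + 0.0576 = 0.1622
O = 0.1499 / √(0.2020 × 0.1622) = 0.1499 / 0.181009 = 0.82814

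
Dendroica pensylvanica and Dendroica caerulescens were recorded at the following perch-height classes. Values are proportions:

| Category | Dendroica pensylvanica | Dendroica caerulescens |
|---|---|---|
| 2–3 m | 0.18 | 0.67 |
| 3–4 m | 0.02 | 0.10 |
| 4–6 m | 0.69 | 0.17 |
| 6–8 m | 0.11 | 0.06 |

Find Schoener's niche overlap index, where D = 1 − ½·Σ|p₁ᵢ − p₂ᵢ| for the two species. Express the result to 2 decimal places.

Σ|p₁ᵢ − p₂ᵢ| = 0.49 + 0.08 + 0.52 + 0.05 = 1.14
D = 1 − ½ × 1.14 = 1 − 0.570 = 0.4300

0.43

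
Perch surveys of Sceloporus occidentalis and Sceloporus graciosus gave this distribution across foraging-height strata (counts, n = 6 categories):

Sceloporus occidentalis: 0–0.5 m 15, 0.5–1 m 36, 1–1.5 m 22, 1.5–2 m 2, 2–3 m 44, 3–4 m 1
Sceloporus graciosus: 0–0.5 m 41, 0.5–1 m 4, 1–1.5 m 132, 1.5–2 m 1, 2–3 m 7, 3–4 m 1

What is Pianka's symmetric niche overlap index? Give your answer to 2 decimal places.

0.46

Proportions for Sceloporus occidentalis (n=120): 15/120=0.1250, 36/120=0.3000, 22/120=0.1833, 2/120=0.0167, 44/120=0.3667, 1/120=0.0083
Proportions for Sceloporus graciosus (n=186): 41/186=0.2204, 4/186=0.0215, 132/186=0.7097, 1/186=0.0054, 7/186=0.0376, 1/186=0.0054
Σ p₁ᵢp₂ᵢ = 0.027550 + 0.006450 + 0.130088 + 0.000090 + 0.013788 + 0.000045 = 0.178011
Σp_1ᵢ² = 0.1250² + 0.3000² + 0.1833² + 0.0167² + 0.3667² + 0.0083² = 0.015625 + 0.090000 + 0.033599 + 0.000279 + 0.134469 + 0.000069 = 0.274041
Σp_2ᵢ² = 0.2204² + 0.0215² + 0.7097² + 0.0054² + 0.0376² + 0.0054² = 0.048576 + 0.000462 + 0.503674 + 0.000029 + 0.001414 + 0.000029 = 0.554184
O = 0.178011 / √(0.274041 × 0.554184) = 0.178011 / 0.3897039 = 0.4568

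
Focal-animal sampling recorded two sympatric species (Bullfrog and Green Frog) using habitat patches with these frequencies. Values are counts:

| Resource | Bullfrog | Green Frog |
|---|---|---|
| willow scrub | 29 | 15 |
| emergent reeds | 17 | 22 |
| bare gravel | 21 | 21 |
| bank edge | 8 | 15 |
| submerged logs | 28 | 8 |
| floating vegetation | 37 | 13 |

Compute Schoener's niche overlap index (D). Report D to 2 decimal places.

Proportions for Bullfrog (n=140): 29/140=0.2071, 17/140=0.1214, 21/140=0.1500, 8/140=0.0571, 28/140=0.2000, 37/140=0.2643
Proportions for Green Frog (n=94): 15/94=0.1596, 22/94=0.2340, 21/94=0.2234, 15/94=0.1596, 8/94=0.0851, 13/94=0.1383
Σ|p₁ᵢ − p₂ᵢ| = 0.0475 + 0.1126 + 0.0734 + 0.1025 + 0.1149 + 0.1260 = 0.5769
D = 1 − ½ × 0.5769 = 1 − 0.28845 = 0.71155

0.71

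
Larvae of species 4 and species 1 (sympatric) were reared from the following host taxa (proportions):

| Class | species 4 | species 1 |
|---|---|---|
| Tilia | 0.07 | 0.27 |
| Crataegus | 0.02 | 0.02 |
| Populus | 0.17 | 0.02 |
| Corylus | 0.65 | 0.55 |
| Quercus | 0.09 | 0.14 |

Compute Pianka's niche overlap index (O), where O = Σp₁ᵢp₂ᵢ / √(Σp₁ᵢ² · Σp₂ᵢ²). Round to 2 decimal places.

0.92

Σ p₁ᵢp₂ᵢ = 0.0189 + 0.0004 + 0.0034 + 0.3575 + 0.0126 = 0.3928
Σp_1ᵢ² = 0.07² + 0.02² + 0.17² + 0.65² + 0.09² = 0.0049 + 0.0004 + 0.0289 + 0.4225 + 0.0081 = 0.4648
Σp_2ᵢ² = 0.27² + 0.02² + 0.02² + 0.55² + 0.14² = 0.0729 + 0.0004 + 0.0004 + 0.3025 + 0.0196 = 0.3958
O = 0.3928 / √(0.4648 × 0.3958) = 0.3928 / 0.42891 = 0.9158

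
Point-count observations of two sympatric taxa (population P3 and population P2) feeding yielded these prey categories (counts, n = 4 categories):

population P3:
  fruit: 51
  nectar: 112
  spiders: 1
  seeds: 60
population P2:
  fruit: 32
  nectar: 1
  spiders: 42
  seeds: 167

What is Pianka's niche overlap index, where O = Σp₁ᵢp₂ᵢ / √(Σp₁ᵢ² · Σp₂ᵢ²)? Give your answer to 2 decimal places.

Proportions for population P3 (n=224): 51/224=0.2277, 112/224=0.5000, 1/224=0.0045, 60/224=0.2679
Proportions for population P2 (n=242): 32/242=0.1322, 1/242=0.0041, 42/242=0.1736, 167/242=0.6901
Σ p₁ᵢp₂ᵢ = 0.030102 + 0.002050 + 0.000781 + 0.184878 = 0.217811
Σp_1ᵢ² = 0.2277² + 0.5000² + 0.0045² + 0.2679² = 0.051847 + 0.250000 + 0.000020 + 0.071770 = 0.373637
Σp_2ᵢ² = 0.1322² + 0.0041² + 0.1736² + 0.6901² = 0.017477 + 0.000017 + 0.030137 + 0.476238 = 0.523869
O = 0.217811 / √(0.373637 × 0.523869) = 0.217811 / 0.4424216 = 0.4923

0.49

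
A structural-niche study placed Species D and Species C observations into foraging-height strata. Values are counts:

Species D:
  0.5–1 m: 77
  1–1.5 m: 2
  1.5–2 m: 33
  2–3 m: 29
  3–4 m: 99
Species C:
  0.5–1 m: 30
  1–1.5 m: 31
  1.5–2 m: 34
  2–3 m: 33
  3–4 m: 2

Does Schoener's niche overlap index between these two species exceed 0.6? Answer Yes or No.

Proportions for Species D (n=240): 77/240=0.3208, 2/240=0.0083, 33/240=0.1375, 29/240=0.1208, 99/240=0.4125
Proportions for Species C (n=130): 30/130=0.2308, 31/130=0.2385, 34/130=0.2615, 33/130=0.2538, 2/130=0.0154
Σ|p₁ᵢ − p₂ᵢ| = 0.0900 + 0.2302 + 0.1240 + 0.1330 + 0.3971 = 0.9743
D = 1 − ½ × 0.9743 = 1 − 0.48715 = 0.51285
D = 0.51285 < 0.6 → No.

No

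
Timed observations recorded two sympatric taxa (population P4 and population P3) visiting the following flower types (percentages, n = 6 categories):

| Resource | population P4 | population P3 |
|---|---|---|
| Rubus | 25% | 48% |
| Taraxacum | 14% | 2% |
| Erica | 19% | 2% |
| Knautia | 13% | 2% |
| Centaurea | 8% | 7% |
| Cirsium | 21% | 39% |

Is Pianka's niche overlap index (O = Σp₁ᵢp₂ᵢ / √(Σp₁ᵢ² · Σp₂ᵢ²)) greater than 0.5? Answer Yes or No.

Convert percentages to proportions (divide by 100).
Σ p₁ᵢp₂ᵢ = 0.1200 + 0.0028 + 0.0038 + 0.0026 + 0.0056 + 0.0819 = 0.2167
Σp_1ᵢ² = 0.25² + 0.14² + 0.19² + 0.13² + 0.08² + 0.21² = 0.0625 + 0.0196 + 0.0361 + 0.0169 + 0.0064 + 0.0441 = 0.1856
Σp_2ᵢ² = 0.48² + 0.02² + 0.02² + 0.02² + 0.07² + 0.39² = 0.2304 + 0.0004 + 0.0004 + 0.0004 + 0.0049 + 0.1521 = 0.3886
O = 0.2167 / √(0.1856 × 0.3886) = 0.2167 / 0.26856 = 0.8069
O = 0.8069 > 0.5 → Yes.

Yes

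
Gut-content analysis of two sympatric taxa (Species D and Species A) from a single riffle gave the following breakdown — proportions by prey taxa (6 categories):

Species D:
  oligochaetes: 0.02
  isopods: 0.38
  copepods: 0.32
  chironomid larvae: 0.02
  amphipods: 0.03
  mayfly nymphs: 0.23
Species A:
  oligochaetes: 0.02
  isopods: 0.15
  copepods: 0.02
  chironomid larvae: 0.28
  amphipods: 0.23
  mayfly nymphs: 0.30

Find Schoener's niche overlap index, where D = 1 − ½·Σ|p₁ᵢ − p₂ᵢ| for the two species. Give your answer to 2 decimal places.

0.47

Σ|p₁ᵢ − p₂ᵢ| = 0.00 + 0.23 + 0.30 + 0.26 + 0.20 + 0.07 = 1.06
D = 1 − ½ × 1.06 = 1 − 0.530 = 0.4700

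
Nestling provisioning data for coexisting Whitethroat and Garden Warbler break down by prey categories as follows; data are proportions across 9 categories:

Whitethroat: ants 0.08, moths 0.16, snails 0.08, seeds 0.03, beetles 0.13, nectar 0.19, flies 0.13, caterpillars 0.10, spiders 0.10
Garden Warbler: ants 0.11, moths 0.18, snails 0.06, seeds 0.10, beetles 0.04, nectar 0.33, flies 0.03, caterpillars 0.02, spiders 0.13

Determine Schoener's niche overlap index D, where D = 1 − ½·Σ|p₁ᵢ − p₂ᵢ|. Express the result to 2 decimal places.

Σ|p₁ᵢ − p₂ᵢ| = 0.03 + 0.02 + 0.02 + 0.07 + 0.09 + 0.14 + 0.10 + 0.08 + 0.03 = 0.58
D = 1 − ½ × 0.58 = 1 − 0.290 = 0.7100

0.71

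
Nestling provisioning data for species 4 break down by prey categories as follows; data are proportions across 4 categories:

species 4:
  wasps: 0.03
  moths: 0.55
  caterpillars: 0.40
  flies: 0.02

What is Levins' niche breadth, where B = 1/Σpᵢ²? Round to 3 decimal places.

Σpᵢ² = 0.03² + 0.55² + 0.40² + 0.02² = 0.0009 + 0.3025 + 0.1600 + 0.0004 = 0.4638
B = 1 / 0.4638 = 2.15610

2.156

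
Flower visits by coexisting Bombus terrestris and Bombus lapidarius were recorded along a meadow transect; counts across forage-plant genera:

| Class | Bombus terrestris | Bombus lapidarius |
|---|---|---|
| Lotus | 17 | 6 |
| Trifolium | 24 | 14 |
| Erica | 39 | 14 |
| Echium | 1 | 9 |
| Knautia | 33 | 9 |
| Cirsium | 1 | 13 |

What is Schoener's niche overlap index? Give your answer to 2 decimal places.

Proportions for Bombus terrestris (n=115): 17/115=0.1478, 24/115=0.2087, 39/115=0.3391, 1/115=0.0087, 33/115=0.2870, 1/115=0.0087
Proportions for Bombus lapidarius (n=65): 6/65=0.0923, 14/65=0.2154, 14/65=0.2154, 9/65=0.1385, 9/65=0.1385, 13/65=0.2000
Σ|p₁ᵢ − p₂ᵢ| = 0.0555 + 0.0067 + 0.1237 + 0.1298 + 0.1485 + 0.1913 = 0.6555
D = 1 − ½ × 0.6555 = 1 − 0.32775 = 0.67225

0.67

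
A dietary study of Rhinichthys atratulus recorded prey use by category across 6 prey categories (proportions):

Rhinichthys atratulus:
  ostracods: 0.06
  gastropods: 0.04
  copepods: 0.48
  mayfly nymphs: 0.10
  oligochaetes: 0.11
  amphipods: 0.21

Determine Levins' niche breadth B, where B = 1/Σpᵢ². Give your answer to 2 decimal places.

Σpᵢ² = 0.06² + 0.04² + 0.48² + 0.10² + 0.11² + 0.21² = 0.0036 + 0.0016 + 0.2304 + 0.0100 + 0.0121 + 0.0441 = 0.3018
B = 1 / 0.3018 = 3.3135

3.31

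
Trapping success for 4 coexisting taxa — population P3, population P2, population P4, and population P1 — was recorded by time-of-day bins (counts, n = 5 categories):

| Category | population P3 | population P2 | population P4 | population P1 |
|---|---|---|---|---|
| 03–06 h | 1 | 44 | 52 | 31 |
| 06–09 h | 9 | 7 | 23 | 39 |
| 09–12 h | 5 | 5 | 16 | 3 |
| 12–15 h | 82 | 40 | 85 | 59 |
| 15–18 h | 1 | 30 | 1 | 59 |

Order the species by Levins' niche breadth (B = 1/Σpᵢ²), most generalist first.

population P1 > population P2 > population P4 > population P3

Proportions for population P3 (n=98): 1/98=0.0102, 9/98=0.0918, 5/98=0.0510, 82/98=0.8367, 1/98=0.0102
Proportions for population P2 (n=126): 44/126=0.3492, 7/126=0.0556, 5/126=0.0397, 40/126=0.3175, 30/126=0.2381
Proportions for population P4 (n=177): 52/177=0.2938, 23/177=0.1299, 16/177=0.0904, 85/177=0.4802, 1/177=0.0056
Proportions for population P1 (n=191): 31/191=0.1623, 39/191=0.2042, 3/191=0.0157, 59/191=0.3089, 59/191=0.3089
Σp_P3ᵢ² = 0.0102² + 0.0918² + 0.0510² + 0.8367² + 0.0102² = 0.000104 + 0.008427 + 0.002601 + 0.700067 + 0.000104 = 0.711303
B_P3 = 1 / 0.711303 = 1.4059
Σp_P2ᵢ² = 0.3492² + 0.0556² + 0.0397² + 0.3175² + 0.2381² = 0.121941 + 0.003091 + 0.001576 + 0.100806 + 0.056692 = 0.284106
B_P2 = 1 / 0.284106 = 3.5198
Σp_P4ᵢ² = 0.2938² + 0.1299² + 0.0904² + 0.4802² + 0.0056² = 0.086318 + 0.016874 + 0.008172 + 0.230592 + 0.000031 = 0.341987
B_P4 = 1 / 0.341987 = 2.9241
Σp_P1ᵢ² = 0.1623² + 0.2042² + 0.0157² + 0.3089² + 0.3089² = 0.026341 + 0.041698 + 0.000246 + 0.095419 + 0.095419 = 0.259123
B_P1 = 1 / 0.259123 = 3.8592
Ranking by B (broadest → narrowest): population P1 (3.86) > population P2 (3.52) > population P4 (2.92) > population P3 (1.41)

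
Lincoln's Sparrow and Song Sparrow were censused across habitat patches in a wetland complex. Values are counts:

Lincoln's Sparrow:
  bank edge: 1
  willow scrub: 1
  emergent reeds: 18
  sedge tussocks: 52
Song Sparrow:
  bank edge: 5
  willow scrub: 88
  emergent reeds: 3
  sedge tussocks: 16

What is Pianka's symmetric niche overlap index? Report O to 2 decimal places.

Proportions for Lincoln's Sparrow (n=72): 1/72=0.0139, 1/72=0.0139, 18/72=0.2500, 52/72=0.7222
Proportions for Song Sparrow (n=112): 5/112=0.0446, 88/112=0.7857, 3/112=0.0268, 16/112=0.1429
Σ p₁ᵢp₂ᵢ = 0.000620 + 0.010921 + 0.006700 + 0.103202 = 0.121443
Σp_1ᵢ² = 0.0139² + 0.0139² + 0.2500² + 0.7222² = 0.000193 + 0.000193 + 0.062500 + 0.521573 = 0.584459
Σp_2ᵢ² = 0.0446² + 0.7857² + 0.0268² + 0.1429² = 0.001989 + 0.617324 + 0.000718 + 0.020420 = 0.640451
O = 0.121443 / √(0.584459 × 0.640451) = 0.121443 / 0.6118148 = 0.1985

0.20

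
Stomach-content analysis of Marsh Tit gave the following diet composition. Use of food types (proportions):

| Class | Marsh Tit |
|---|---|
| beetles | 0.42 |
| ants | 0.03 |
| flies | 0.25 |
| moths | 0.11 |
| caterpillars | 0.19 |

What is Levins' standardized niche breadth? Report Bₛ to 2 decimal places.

Σpᵢ² = 0.42² + 0.03² + 0.25² + 0.11² + 0.19² = 0.1764 + 0.0009 + 0.0625 + 0.0121 + 0.0361 = 0.2880
B = 1 / 0.2880 = 3.4722
Bₛ = (B − 1)/(n − 1) = (3.4722 − 1)/(5 − 1) = 2.4722/4 = 0.6181

0.62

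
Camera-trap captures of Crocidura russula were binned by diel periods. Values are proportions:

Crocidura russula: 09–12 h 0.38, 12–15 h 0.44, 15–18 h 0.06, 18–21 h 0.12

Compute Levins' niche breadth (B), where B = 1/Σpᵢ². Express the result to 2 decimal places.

Σpᵢ² = 0.38² + 0.44² + 0.06² + 0.12² = 0.1444 + 0.1936 + 0.0036 + 0.0144 = 0.3560
B = 1 / 0.3560 = 2.8090

2.81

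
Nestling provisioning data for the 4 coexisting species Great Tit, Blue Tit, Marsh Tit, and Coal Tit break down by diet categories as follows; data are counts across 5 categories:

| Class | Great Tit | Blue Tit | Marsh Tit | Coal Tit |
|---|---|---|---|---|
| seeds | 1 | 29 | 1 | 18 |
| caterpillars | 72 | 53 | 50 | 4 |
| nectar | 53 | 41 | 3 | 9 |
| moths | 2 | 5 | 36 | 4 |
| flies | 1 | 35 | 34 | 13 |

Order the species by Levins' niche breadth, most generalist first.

Proportions for Great Tit (n=129): 1/129=0.0078, 72/129=0.5581, 53/129=0.4109, 2/129=0.0155, 1/129=0.0078
Proportions for Blue Tit (n=163): 29/163=0.1779, 53/163=0.3252, 41/163=0.2515, 5/163=0.0307, 35/163=0.2147
Proportions for Marsh Tit (n=124): 1/124=0.0081, 50/124=0.4032, 3/124=0.0242, 36/124=0.2903, 34/124=0.2742
Proportions for Coal Tit (n=48): 18/48=0.3750, 4/48=0.0833, 9/48=0.1875, 4/48=0.0833, 13/48=0.2708
Σp_Greaᵢ² = 0.0078² + 0.5581² + 0.4109² + 0.0155² + 0.0078² = 0.000061 + 0.311476 + 0.168839 + 0.000240 + 0.000061 = 0.480677
B_Grea = 1 / 0.480677 = 2.0804
Σp_Blueᵢ² = 0.1779² + 0.3252² + 0.2515² + 0.0307² + 0.2147² = 0.031648 + 0.105755 + 0.063252 + 0.000942 + 0.046096 = 0.247693
B_Blue = 1 / 0.247693 = 4.0373
Σp_Marsᵢ² = 0.0081² + 0.4032² + 0.0242² + 0.2903² + 0.2742² = 0.000066 + 0.162570 + 0.000586 + 0.084274 + 0.075186 = 0.322682
B_Mars = 1 / 0.322682 = 3.0990
Σp_Coalᵢ² = 0.3750² + 0.0833² + 0.1875² + 0.0833² + 0.2708² = 0.140625 + 0.006939 + 0.035156 + 0.006939 + 0.073333 = 0.262992
B_Coal = 1 / 0.262992 = 3.8024
Ranking by B (broadest → narrowest): Blue Tit (4.04) > Coal Tit (3.80) > Marsh Tit (3.10) > Great Tit (2.08)

Blue Tit > Coal Tit > Marsh Tit > Great Tit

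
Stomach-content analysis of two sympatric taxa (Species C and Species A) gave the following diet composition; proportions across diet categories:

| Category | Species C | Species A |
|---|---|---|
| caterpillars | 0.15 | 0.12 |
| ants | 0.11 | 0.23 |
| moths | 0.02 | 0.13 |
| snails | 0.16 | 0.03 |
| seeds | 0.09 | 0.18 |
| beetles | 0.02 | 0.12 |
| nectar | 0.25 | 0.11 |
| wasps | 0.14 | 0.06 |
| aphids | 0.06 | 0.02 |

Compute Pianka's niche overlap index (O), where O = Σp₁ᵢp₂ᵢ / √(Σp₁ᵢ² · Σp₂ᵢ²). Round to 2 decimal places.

0.70

Σ p₁ᵢp₂ᵢ = 0.0180 + 0.0253 + 0.0026 + 0.0048 + 0.0162 + 0.0024 + 0.0275 + 0.0084 + 0.0012 = 0.1064
Σp_1ᵢ² = 0.15² + 0.11² + 0.02² + 0.16² + 0.09² + 0.02² + 0.25² + 0.14² + 0.06² = 0.0225 + 0.0121 + 0.0004 + 0.0256 + 0.0081 + 0.0004 + 0.0625 + 0.0196 + 0.0036 = 0.1548
Σp_2ᵢ² = 0.12² + 0.23² + 0.13² + 0.03² + 0.18² + 0.12² + 0.11² + 0.06² + 0.02² = 0.0144 + 0.0529 + 0.0169 + 0.0009 + 0.0324 + 0.0144 + 0.0121 + 0.0036 + 0.0004 = 0.1480
O = 0.1064 / √(0.1548 × 0.1480) = 0.1064 / 0.15136 = 0.7030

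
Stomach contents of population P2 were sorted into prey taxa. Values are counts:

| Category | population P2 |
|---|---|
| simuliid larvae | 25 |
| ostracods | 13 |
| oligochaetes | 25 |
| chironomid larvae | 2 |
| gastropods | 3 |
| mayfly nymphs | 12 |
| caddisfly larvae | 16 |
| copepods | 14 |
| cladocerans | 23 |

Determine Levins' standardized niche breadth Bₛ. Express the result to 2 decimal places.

0.74

Proportions for population P2 (n=133): 25/133=0.1880, 13/133=0.0977, 25/133=0.1880, 2/133=0.0150, 3/133=0.0226, 12/133=0.0902, 16/133=0.1203, 14/133=0.1053, 23/133=0.1729
Σpᵢ² = 0.1880² + 0.0977² + 0.1880² + 0.0150² + 0.0226² + 0.0902² + 0.1203² + 0.1053² + 0.1729² = 0.035344 + 0.009545 + 0.035344 + 0.000225 + 0.000511 + 0.008136 + 0.014472 + 0.011088 + 0.029894 = 0.144559
B = 1 / 0.144559 = 6.9176
Bₛ = (B − 1)/(n − 1) = (6.9176 − 1)/(9 − 1) = 5.9176/8 = 0.7397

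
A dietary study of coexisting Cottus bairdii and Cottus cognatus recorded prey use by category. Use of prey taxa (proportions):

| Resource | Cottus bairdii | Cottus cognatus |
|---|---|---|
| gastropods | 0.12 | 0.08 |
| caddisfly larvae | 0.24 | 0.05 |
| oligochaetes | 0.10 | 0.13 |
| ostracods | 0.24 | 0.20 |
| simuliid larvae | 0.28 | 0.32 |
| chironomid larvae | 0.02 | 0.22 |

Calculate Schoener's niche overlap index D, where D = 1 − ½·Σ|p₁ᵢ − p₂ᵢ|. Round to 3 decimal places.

0.730

Σ|p₁ᵢ − p₂ᵢ| = 0.04 + 0.19 + 0.03 + 0.04 + 0.04 + 0.20 = 0.54
D = 1 − ½ × 0.54 = 1 − 0.270 = 0.73000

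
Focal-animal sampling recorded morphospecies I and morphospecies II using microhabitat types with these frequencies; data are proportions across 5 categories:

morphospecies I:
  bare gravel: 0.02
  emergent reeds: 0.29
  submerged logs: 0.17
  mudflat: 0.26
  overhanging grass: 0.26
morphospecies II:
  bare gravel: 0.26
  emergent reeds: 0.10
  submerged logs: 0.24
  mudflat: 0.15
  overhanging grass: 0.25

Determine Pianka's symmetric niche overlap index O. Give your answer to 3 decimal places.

0.765

Σ p₁ᵢp₂ᵢ = 0.0052 + 0.0290 + 0.0408 + 0.0390 + 0.0650 = 0.1790
Σp_1ᵢ² = 0.02² + 0.29² + 0.17² + 0.26² + 0.26² = 0.0004 + 0.0841 + 0.0289 + 0.0676 + 0.0676 = 0.2486
Σp_2ᵢ² = 0.26² + 0.10² + 0.24² + 0.15² + 0.25² = 0.0676 + 0.0100 + 0.0576 + 0.0225 + 0.0625 = 0.2202
O = 0.1790 / √(0.2486 × 0.2202) = 0.1790 / 0.233969 = 0.76506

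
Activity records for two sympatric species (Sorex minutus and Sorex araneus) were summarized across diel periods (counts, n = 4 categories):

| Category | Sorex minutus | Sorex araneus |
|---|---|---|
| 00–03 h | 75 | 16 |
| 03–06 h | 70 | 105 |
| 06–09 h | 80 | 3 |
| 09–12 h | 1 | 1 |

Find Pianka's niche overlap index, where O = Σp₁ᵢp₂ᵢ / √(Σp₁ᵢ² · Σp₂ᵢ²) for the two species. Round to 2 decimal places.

0.64

Proportions for Sorex minutus (n=226): 75/226=0.3319, 70/226=0.3097, 80/226=0.3540, 1/226=0.0044
Proportions for Sorex araneus (n=125): 16/125=0.1280, 105/125=0.8400, 3/125=0.0240, 1/125=0.0080
Σ p₁ᵢp₂ᵢ = 0.042483 + 0.260148 + 0.008496 + 0.000035 = 0.311162
Σp_1ᵢ² = 0.3319² + 0.3097² + 0.3540² + 0.0044² = 0.110158 + 0.095914 + 0.125316 + 0.000019 = 0.331407
Σp_2ᵢ² = 0.1280² + 0.8400² + 0.0240² + 0.0080² = 0.016384 + 0.705600 + 0.000576 + 0.000064 = 0.722624
O = 0.311162 / √(0.331407 × 0.722624) = 0.311162 / 0.4893696 = 0.6358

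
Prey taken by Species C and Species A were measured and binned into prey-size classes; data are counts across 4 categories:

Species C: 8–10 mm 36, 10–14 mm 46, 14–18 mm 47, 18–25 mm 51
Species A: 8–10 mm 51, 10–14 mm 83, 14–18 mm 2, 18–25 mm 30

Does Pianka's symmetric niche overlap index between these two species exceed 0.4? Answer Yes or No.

Yes

Proportions for Species C (n=180): 36/180=0.2000, 46/180=0.2556, 47/180=0.2611, 51/180=0.2833
Proportions for Species A (n=166): 51/166=0.3072, 83/166=0.5000, 2/166=0.0120, 30/166=0.1807
Σ p₁ᵢp₂ᵢ = 0.061440 + 0.127800 + 0.003133 + 0.051192 = 0.243565
Σp_1ᵢ² = 0.2000² + 0.2556² + 0.2611² + 0.2833² = 0.040000 + 0.065331 + 0.068173 + 0.080259 = 0.253763
Σp_2ᵢ² = 0.3072² + 0.5000² + 0.0120² + 0.1807² = 0.094372 + 0.250000 + 0.000144 + 0.032652 = 0.377168
O = 0.243565 / √(0.253763 × 0.377168) = 0.243565 / 0.3093724 = 0.7873
O = 0.7873 > 0.4 → Yes.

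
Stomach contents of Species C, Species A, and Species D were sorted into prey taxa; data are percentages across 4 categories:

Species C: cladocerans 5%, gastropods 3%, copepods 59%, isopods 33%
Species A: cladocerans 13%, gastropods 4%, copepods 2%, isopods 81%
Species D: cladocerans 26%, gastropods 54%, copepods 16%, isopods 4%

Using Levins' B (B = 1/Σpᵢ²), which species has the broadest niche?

Species D

Convert percentages to proportions (divide by 100).
Σp_Cᵢ² = 0.05² + 0.03² + 0.59² + 0.33² = 0.0025 + 0.0009 + 0.3481 + 0.1089 = 0.4604
B_C = 1 / 0.4604 = 2.1720
Σp_Aᵢ² = 0.13² + 0.04² + 0.02² + 0.81² = 0.0169 + 0.0016 + 0.0004 + 0.6561 = 0.6750
B_A = 1 / 0.6750 = 1.4815
Σp_Dᵢ² = 0.26² + 0.54² + 0.16² + 0.04² = 0.0676 + 0.2916 + 0.0256 + 0.0016 = 0.3864
B_D = 1 / 0.3864 = 2.5880
Highest B → broadest niche (most generalist): Species D (B = 2.59).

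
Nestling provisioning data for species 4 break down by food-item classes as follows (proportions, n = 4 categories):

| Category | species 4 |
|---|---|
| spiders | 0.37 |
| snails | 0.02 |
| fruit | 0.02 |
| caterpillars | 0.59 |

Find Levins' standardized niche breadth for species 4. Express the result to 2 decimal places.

Σpᵢ² = 0.37² + 0.02² + 0.02² + 0.59² = 0.1369 + 0.0004 + 0.0004 + 0.3481 = 0.4858
B = 1 / 0.4858 = 2.0585
Bₛ = (B − 1)/(n − 1) = (2.0585 − 1)/(4 − 1) = 1.0585/3 = 0.3528

0.35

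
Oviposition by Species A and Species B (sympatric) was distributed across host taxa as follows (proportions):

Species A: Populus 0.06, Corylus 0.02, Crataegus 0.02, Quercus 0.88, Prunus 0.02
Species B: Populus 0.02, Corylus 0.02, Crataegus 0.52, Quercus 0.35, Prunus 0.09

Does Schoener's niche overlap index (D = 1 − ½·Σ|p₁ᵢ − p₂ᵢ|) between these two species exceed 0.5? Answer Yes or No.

Σ|p₁ᵢ − p₂ᵢ| = 0.04 + 0.00 + 0.50 + 0.53 + 0.07 = 1.14
D = 1 − ½ × 1.14 = 1 − 0.570 = 0.4300
D = 0.4300 < 0.5 → No.

No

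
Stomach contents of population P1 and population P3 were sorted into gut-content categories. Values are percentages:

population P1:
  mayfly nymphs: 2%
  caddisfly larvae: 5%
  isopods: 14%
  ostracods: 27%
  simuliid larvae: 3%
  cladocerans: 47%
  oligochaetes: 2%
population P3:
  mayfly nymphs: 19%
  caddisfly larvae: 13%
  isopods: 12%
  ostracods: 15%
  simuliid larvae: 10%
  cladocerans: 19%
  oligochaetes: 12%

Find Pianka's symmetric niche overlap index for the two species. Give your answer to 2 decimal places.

0.74

Convert percentages to proportions (divide by 100).
Σ p₁ᵢp₂ᵢ = 0.0038 + 0.0065 + 0.0168 + 0.0405 + 0.0030 + 0.0893 + 0.0024 = 0.1623
Σp_1ᵢ² = 0.02² + 0.05² + 0.14² + 0.27² + 0.03² + 0.47² + 0.02² = 0.0004 + 0.0025 + 0.0196 + 0.0729 + 0.0009 + 0.2209 + 0.0004 = 0.3176
Σp_2ᵢ² = 0.19² + 0.13² + 0.12² + 0.15² + 0.10² + 0.19² + 0.12² = 0.0361 + 0.0169 + 0.0144 + 0.0225 + 0.0100 + 0.0361 + 0.0144 = 0.1504
O = 0.1623 / √(0.3176 × 0.1504) = 0.1623 / 0.21856 = 0.7426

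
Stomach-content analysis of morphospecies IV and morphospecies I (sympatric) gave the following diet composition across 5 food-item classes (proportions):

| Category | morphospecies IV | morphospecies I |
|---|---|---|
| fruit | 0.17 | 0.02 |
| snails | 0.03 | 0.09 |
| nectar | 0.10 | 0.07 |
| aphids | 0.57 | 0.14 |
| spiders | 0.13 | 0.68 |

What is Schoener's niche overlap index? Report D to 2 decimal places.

0.39

Σ|p₁ᵢ − p₂ᵢ| = 0.15 + 0.06 + 0.03 + 0.43 + 0.55 = 1.22
D = 1 − ½ × 1.22 = 1 − 0.610 = 0.3900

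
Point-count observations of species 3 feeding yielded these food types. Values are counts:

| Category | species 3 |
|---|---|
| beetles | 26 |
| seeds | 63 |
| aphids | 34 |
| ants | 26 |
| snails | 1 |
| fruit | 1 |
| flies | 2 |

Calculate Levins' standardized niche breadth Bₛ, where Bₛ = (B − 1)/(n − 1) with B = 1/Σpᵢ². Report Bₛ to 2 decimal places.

0.44

Proportions for species 3 (n=153): 26/153=0.1699, 63/153=0.4118, 34/153=0.2222, 26/153=0.1699, 1/153=0.0065, 1/153=0.0065, 2/153=0.0131
Σpᵢ² = 0.1699² + 0.4118² + 0.2222² + 0.1699² + 0.0065² + 0.0065² + 0.0131² = 0.028866 + 0.169579 + 0.049373 + 0.028866 + 0.000042 + 0.000042 + 0.000172 = 0.276940
B = 1 / 0.276940 = 3.6109
Bₛ = (B − 1)/(n − 1) = (3.6109 − 1)/(7 − 1) = 2.6109/6 = 0.4352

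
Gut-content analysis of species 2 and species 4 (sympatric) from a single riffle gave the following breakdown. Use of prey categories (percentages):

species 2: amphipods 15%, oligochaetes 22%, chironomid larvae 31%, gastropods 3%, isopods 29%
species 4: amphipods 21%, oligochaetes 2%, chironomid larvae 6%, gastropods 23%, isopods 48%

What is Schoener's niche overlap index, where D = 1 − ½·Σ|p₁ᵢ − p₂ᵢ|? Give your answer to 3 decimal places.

Convert percentages to proportions (divide by 100).
Σ|p₁ᵢ − p₂ᵢ| = 0.06 + 0.20 + 0.25 + 0.20 + 0.19 = 0.90
D = 1 − ½ × 0.90 = 1 − 0.450 = 0.55000

0.550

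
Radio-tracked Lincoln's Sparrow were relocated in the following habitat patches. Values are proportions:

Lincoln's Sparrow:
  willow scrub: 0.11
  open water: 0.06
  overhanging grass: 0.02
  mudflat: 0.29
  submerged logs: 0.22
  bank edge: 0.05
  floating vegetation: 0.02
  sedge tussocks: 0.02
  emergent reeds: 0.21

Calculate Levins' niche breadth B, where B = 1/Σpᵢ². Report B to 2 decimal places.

5.10

Σpᵢ² = 0.11² + 0.06² + 0.02² + 0.29² + 0.22² + 0.05² + 0.02² + 0.02² + 0.21² = 0.0121 + 0.0036 + 0.0004 + 0.0841 + 0.0484 + 0.0025 + 0.0004 + 0.0004 + 0.0441 = 0.1960
B = 1 / 0.1960 = 5.1020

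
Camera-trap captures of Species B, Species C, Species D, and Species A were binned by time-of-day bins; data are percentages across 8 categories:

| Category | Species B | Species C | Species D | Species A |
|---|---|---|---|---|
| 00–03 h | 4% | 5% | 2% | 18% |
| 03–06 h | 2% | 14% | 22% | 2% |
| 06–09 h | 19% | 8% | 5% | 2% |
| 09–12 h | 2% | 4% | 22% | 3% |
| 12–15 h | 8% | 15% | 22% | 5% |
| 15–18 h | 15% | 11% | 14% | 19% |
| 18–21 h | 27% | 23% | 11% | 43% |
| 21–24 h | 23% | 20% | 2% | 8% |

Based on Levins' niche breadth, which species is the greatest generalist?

Species C

Convert percentages to proportions (divide by 100).
Σp_Bᵢ² = 0.04² + 0.02² + 0.19² + 0.02² + 0.08² + 0.15² + 0.27² + 0.23² = 0.0016 + 0.0004 + 0.0361 + 0.0004 + 0.0064 + 0.0225 + 0.0729 + 0.0529 = 0.1932
B_B = 1 / 0.1932 = 5.1760
Σp_Cᵢ² = 0.05² + 0.14² + 0.08² + 0.04² + 0.15² + 0.11² + 0.23² + 0.20² = 0.0025 + 0.0196 + 0.0064 + 0.0016 + 0.0225 + 0.0121 + 0.0529 + 0.0400 = 0.1576
B_C = 1 / 0.1576 = 6.3452
Σp_Dᵢ² = 0.02² + 0.22² + 0.05² + 0.22² + 0.22² + 0.14² + 0.11² + 0.02² = 0.0004 + 0.0484 + 0.0025 + 0.0484 + 0.0484 + 0.0196 + 0.0121 + 0.0004 = 0.1802
B_D = 1 / 0.1802 = 5.5494
Σp_Aᵢ² = 0.18² + 0.02² + 0.02² + 0.03² + 0.05² + 0.19² + 0.43² + 0.08² = 0.0324 + 0.0004 + 0.0004 + 0.0009 + 0.0025 + 0.0361 + 0.1849 + 0.0064 = 0.2640
B_A = 1 / 0.2640 = 3.7879
Highest B → broadest niche (most generalist): Species C (B = 6.35).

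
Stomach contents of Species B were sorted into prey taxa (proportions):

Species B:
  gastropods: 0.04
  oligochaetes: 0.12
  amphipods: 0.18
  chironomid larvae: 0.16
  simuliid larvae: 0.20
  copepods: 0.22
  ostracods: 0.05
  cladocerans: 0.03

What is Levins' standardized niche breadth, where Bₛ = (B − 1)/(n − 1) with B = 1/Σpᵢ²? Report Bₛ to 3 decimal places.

0.719

Σpᵢ² = 0.04² + 0.12² + 0.18² + 0.16² + 0.20² + 0.22² + 0.05² + 0.03² = 0.0016 + 0.0144 + 0.0324 + 0.0256 + 0.0400 + 0.0484 + 0.0025 + 0.0009 = 0.1658
B = 1 / 0.1658 = 6.03136
Bₛ = (B − 1)/(n − 1) = (6.03136 − 1)/(8 − 1) = 5.03136/7 = 0.71877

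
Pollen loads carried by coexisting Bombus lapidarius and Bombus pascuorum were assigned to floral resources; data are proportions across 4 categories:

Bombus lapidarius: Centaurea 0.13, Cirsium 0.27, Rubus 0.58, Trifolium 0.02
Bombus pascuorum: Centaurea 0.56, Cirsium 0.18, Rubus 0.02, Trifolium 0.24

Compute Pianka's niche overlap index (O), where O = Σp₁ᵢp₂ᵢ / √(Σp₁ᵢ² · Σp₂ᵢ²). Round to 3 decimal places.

Σ p₁ᵢp₂ᵢ = 0.0728 + 0.0486 + 0.0116 + 0.0048 = 0.1378
Σp_1ᵢ² = 0.13² + 0.27² + 0.58² + 0.02² = 0.0169 + 0.0729 + 0.3364 + 0.0004 = 0.4266
Σp_2ᵢ² = 0.56² + 0.18² + 0.02² + 0.24² = 0.3136 + 0.0324 + 0.0004 + 0.0576 = 0.4040
O = 0.1378 / √(0.4266 × 0.4040) = 0.1378 / 0.415146 = 0.33193

0.332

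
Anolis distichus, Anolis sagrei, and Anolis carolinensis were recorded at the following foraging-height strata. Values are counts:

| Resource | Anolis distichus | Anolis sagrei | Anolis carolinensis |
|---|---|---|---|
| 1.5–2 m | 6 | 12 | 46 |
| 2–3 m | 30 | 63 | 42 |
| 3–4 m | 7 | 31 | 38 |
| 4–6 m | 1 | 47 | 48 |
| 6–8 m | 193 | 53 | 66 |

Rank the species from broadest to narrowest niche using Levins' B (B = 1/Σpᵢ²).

Proportions for Anolis distichus (n=237): 6/237=0.0253, 30/237=0.1266, 7/237=0.0295, 1/237=0.0042, 193/237=0.8143
Proportions for Anolis sagrei (n=206): 12/206=0.0583, 63/206=0.3058, 31/206=0.1505, 47/206=0.2282, 53/206=0.2573
Proportions for Anolis carolinensis (n=240): 46/240=0.1917, 42/240=0.1750, 38/240=0.1583, 48/240=0.2000, 66/240=0.2750
Σp_distᵢ² = 0.0253² + 0.1266² + 0.0295² + 0.0042² + 0.8143² = 0.000640 + 0.016028 + 0.000870 + 0.000018 + 0.663084 = 0.680640
B_dist = 1 / 0.680640 = 1.4692
Σp_sagrᵢ² = 0.0583² + 0.3058² + 0.1505² + 0.2282² + 0.2573² = 0.003399 + 0.093514 + 0.022650 + 0.052075 + 0.066203 = 0.237841
B_sagr = 1 / 0.237841 = 4.2045
Σp_caroᵢ² = 0.1917² + 0.1750² + 0.1583² + 0.2000² + 0.2750² = 0.036749 + 0.030625 + 0.025059 + 0.040000 + 0.075625 = 0.208058
B_caro = 1 / 0.208058 = 4.8064
Ranking by B (broadest → narrowest): Anolis carolinensis (4.81) > Anolis sagrei (4.20) > Anolis distichus (1.47)

Anolis carolinensis > Anolis sagrei > Anolis distichus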